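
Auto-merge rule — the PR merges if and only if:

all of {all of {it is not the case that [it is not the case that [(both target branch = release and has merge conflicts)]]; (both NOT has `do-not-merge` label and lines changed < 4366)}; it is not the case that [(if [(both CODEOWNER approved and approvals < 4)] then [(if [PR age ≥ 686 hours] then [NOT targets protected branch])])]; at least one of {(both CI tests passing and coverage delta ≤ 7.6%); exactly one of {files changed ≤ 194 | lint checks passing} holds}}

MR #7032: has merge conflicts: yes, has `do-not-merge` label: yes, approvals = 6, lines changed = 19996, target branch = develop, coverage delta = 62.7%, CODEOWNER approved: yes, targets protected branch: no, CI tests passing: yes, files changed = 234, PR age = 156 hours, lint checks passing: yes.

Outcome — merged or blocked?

Blocked

Atomic conditions:
  target branch = release: develop == release is false
  has merge conflicts: yes → true
  NOT has `do-not-merge` label: yes → false
  lines changed < 4366: 19996 < 4366 is false
  CODEOWNER approved: yes → true
  approvals < 4: 6 < 4 is false
  PR age ≥ 686 hours: 156 ≥ 686 is false
  NOT targets protected branch: no → true
  CI tests passing: yes → true
  coverage delta ≤ 7.6%: 62.7 ≤ 7.6 is false
  files changed ≤ 194: 234 ≤ 194 is false
  lint checks passing: yes → true
Combine:
[1.1.1.1] false AND true = false
[1.1.1] NOT false = true
[1.1] NOT true = false
[1.2] false AND false = false
[1] false AND false = false
[2.1.1] true AND false = false
[2.1.2] false → true (antecedent false ⇒ implication holds) = true
[2.1] false → true (antecedent false ⇒ implication holds) = true
[2] NOT true = false
[3.1] true AND false = false
[3.2] exactly-one(false, true) = true
[3] false OR true = true
[root] false AND false AND true = false
Overall: false → blocked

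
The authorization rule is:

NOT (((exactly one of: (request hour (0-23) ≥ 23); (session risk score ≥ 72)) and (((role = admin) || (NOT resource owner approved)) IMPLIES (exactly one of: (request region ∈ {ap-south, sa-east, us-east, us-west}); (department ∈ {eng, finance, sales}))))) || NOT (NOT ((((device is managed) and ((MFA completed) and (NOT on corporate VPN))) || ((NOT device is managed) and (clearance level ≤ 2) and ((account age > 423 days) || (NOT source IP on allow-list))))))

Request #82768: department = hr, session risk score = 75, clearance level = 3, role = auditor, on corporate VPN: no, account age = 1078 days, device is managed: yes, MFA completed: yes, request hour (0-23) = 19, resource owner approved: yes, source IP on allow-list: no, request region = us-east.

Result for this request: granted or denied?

Atomic conditions:
  request hour (0-23) ≥ 23: 19 ≥ 23 is false
  session risk score ≥ 72: 75 ≥ 72 is true
  role = admin: auditor == admin is false
  NOT resource owner approved: yes → false
  request region ∈ {ap-south, sa-east, us-east, us-west}: us-east is in the set → true
  department ∈ {eng, finance, sales}: hr is not in the set → false
  device is managed: yes → true
  MFA completed: yes → true
  NOT on corporate VPN: no → true
  NOT device is managed: yes → false
  clearance level ≤ 2: 3 ≤ 2 is false
  account age > 423 days: 1078 > 423 is true
  NOT source IP on allow-list: no → true
Combine:
[1.1.1] exactly-one(false, true) = true
[1.1.2.1] false OR false = false
[1.1.2.2] exactly-one(true, false) = true
[1.1.2] false → true (antecedent false ⇒ implication holds) = true
[1.1] true AND true = true
[1] NOT true = false
[2.1.1.1.2] true AND true = true
[2.1.1.1] true AND true = true
[2.1.1.2.3] true OR true = true
[2.1.1.2] false AND false AND true = false
[2.1.1] true OR false = true
[2.1] NOT true = false
[2] NOT false = true
[root] false OR true = true
Overall: true → granted

Granted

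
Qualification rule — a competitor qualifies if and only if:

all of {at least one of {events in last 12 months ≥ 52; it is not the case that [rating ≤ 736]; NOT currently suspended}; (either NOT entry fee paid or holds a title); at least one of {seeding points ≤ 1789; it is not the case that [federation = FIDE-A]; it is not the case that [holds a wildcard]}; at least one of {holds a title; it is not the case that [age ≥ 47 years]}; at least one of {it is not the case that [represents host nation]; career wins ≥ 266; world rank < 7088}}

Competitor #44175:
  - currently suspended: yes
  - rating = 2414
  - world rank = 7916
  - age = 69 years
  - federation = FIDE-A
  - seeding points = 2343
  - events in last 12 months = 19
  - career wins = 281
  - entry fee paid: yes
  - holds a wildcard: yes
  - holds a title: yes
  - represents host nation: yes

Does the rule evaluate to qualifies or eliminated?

Eliminated

Atomic conditions:
  events in last 12 months ≥ 52: 19 ≥ 52 is false
  rating ≤ 736: 2414 ≤ 736 is false
  NOT currently suspended: yes → false
  NOT entry fee paid: yes → false
  holds a title: yes → true
  seeding points ≤ 1789: 2343 ≤ 1789 is false
  federation = FIDE-A: FIDE-A == FIDE-A is true
  holds a wildcard: yes → true
  age ≥ 47 years: 69 ≥ 47 is true
  represents host nation: yes → true
  career wins ≥ 266: 281 ≥ 266 is true
  world rank < 7088: 7916 < 7088 is false
Combine:
[1.2] NOT false = true
[1] false OR true OR false = true
[2] false OR true = true
[3.2] NOT true = false
[3.3] NOT true = false
[3] false OR false OR false = false
[4.2] NOT true = false
[4] true OR false = true
[5.1] NOT true = false
[5] false OR true OR false = true
[root] true AND true AND false AND true AND true = false
Overall: false → eliminated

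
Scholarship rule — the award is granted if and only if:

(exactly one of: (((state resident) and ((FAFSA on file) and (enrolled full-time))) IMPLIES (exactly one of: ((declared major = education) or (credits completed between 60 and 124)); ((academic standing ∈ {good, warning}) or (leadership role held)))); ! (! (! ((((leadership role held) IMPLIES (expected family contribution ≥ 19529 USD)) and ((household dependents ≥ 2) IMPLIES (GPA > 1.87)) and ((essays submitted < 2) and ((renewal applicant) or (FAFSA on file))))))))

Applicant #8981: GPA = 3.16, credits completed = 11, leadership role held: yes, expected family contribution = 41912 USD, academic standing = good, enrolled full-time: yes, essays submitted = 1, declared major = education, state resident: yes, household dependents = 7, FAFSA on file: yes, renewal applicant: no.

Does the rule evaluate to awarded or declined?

Atomic conditions:
  state resident: yes → true
  FAFSA on file: yes → true
  enrolled full-time: yes → true
  declared major = education: education == education is true
  credits completed between 60 and 124: 11 in [60, 124] is false
  academic standing ∈ {good, warning}: good is in the set → true
  leadership role held: yes → true
  expected family contribution ≥ 19529 USD: 41912 ≥ 19529 is true
  household dependents ≥ 2: 7 ≥ 2 is true
  GPA > 1.87: 3.16 > 1.87 is true
  essays submitted < 2: 1 < 2 is true
  renewal applicant: no → false
Combine:
[1.1.2] true AND true = true
[1.1] true AND true = true
[1.2.1] true OR false = true
[1.2.2] true OR true = true
[1.2] exactly-one(true, true) = false
[1] true → false = false
[2.1.1.1.1] true → true = true
[2.1.1.1.2] true → true = true
[2.1.1.1.3.2] false OR true = true
[2.1.1.1.3] true AND true = true
[2.1.1.1] true AND true AND true = true
[2.1.1] NOT true = false
[2.1] NOT false = true
[2] NOT true = false
[root] exactly-one(false, false) = false
Overall: false → declined

Declined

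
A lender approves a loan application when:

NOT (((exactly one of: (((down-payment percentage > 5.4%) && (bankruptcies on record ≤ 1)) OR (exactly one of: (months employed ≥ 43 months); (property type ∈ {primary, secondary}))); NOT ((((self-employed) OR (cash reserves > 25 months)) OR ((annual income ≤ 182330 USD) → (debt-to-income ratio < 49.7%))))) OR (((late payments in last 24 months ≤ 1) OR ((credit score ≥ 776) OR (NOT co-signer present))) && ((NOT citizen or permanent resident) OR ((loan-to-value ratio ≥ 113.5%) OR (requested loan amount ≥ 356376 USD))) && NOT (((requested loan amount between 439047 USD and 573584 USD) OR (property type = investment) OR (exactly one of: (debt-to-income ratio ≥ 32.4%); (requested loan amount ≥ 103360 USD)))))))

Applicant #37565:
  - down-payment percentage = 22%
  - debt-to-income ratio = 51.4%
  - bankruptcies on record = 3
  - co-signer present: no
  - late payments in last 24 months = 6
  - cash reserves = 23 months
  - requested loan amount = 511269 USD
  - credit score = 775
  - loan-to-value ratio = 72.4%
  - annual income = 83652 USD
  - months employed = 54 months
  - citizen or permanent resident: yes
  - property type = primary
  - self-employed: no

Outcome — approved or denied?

Denied

Atomic conditions:
  down-payment percentage > 5.4%: 22 > 5.4 is true
  bankruptcies on record ≤ 1: 3 ≤ 1 is false
  months employed ≥ 43 months: 54 ≥ 43 is true
  property type ∈ {primary, secondary}: primary is in the set → true
  self-employed: no → false
  cash reserves > 25 months: 23 > 25 is false
  annual income ≤ 182330 USD: 83652 ≤ 182330 is true
  debt-to-income ratio < 49.7%: 51.4 < 49.7 is false
  late payments in last 24 months ≤ 1: 6 ≤ 1 is false
  credit score ≥ 776: 775 ≥ 776 is false
  NOT co-signer present: no → true
  NOT citizen or permanent resident: yes → false
  loan-to-value ratio ≥ 113.5%: 72.4 ≥ 113.5 is false
  requested loan amount ≥ 356376 USD: 511269 ≥ 356376 is true
  requested loan amount between 439047 USD and 573584 USD: 511269 in [439047, 573584] is true
  property type = investment: primary == investment is false
  debt-to-income ratio ≥ 32.4%: 51.4 ≥ 32.4 is true
  requested loan amount ≥ 103360 USD: 511269 ≥ 103360 is true
Combine:
[1.1.1.1] true AND false = false
[1.1.1.2] exactly-one(true, true) = false
[1.1.1] false OR false = false
[1.1.2.1.1] false OR false = false
[1.1.2.1.2] true → false = false
[1.1.2.1] false OR false = false
[1.1.2] NOT false = true
[1.1] exactly-one(false, true) = true
[1.2.1.2] false OR true = true
[1.2.1] false OR true = true
[1.2.2.2] false OR true = true
[1.2.2] false OR true = true
[1.2.3.1.3] exactly-one(true, true) = false
[1.2.3.1] true OR false OR false = true
[1.2.3] NOT true = false
[1.2] true AND true AND false = false
[1] true OR false = true
[root] NOT true = false
Overall: false → denied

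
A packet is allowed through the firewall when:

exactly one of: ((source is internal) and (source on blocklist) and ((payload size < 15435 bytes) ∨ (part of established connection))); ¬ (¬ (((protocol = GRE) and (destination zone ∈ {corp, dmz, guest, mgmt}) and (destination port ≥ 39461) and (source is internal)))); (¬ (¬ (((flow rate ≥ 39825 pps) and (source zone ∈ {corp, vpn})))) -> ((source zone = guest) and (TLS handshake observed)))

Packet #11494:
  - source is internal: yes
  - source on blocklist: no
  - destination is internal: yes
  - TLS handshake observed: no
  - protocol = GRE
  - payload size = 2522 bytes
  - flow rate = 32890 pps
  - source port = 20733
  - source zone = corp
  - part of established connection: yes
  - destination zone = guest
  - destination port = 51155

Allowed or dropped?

Dropped

Atomic conditions:
  source is internal: yes → true
  source on blocklist: no → false
  payload size < 15435 bytes: 2522 < 15435 is true
  part of established connection: yes → true
  protocol = GRE: GRE == GRE is true
  destination zone ∈ {corp, dmz, guest, mgmt}: guest is in the set → true
  destination port ≥ 39461: 51155 ≥ 39461 is true
  flow rate ≥ 39825 pps: 32890 ≥ 39825 is false
  source zone ∈ {corp, vpn}: corp is in the set → true
  source zone = guest: corp == guest is false
  TLS handshake observed: no → false
Combine:
[1.3] true OR true = true
[1] true AND false AND true = false
[2.1.1] true AND true AND true AND true = true
[2.1] NOT true = false
[2] NOT false = true
[3.1.1.1] false AND true = false
[3.1.1] NOT false = true
[3.1] NOT true = false
[3.2] false AND false = false
[3] false → false (antecedent false ⇒ implication holds) = true
[root] exactly-one(false, true, true) = false
Overall: false → dropped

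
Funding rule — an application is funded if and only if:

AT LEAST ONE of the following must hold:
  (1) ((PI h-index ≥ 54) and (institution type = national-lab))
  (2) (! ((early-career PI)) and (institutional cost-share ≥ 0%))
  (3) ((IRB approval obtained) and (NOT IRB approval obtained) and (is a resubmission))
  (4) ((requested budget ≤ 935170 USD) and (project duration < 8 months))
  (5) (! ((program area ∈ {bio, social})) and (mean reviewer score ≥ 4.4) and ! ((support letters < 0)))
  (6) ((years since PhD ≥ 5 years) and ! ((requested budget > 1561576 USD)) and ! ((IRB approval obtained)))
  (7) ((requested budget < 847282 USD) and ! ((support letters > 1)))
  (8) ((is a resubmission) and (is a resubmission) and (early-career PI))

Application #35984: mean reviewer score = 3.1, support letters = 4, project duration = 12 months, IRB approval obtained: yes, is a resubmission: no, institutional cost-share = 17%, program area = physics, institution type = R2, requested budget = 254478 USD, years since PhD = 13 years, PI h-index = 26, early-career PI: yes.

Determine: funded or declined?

Declined

Atomic conditions:
  PI h-index ≥ 54: 26 ≥ 54 is false
  institution type = national-lab: R2 == national-lab is false
  early-career PI: yes → true
  institutional cost-share ≥ 0%: 17 ≥ 0 is true
  IRB approval obtained: yes → true
  NOT IRB approval obtained: yes → false
  is a resubmission: no → false
  requested budget ≤ 935170 USD: 254478 ≤ 935170 is true
  project duration < 8 months: 12 < 8 is false
  program area ∈ {bio, social}: physics is not in the set → false
  mean reviewer score ≥ 4.4: 3.1 ≥ 4.4 is false
  support letters < 0: 4 < 0 is false
  years since PhD ≥ 5 years: 13 ≥ 5 is true
  requested budget > 1561576 USD: 254478 > 1561576 is false
  requested budget < 847282 USD: 254478 < 847282 is true
  support letters > 1: 4 > 1 is true
Combine:
[1] false AND false = false
[2.1] NOT true = false
[2] false AND true = false
[3] true AND false AND false = false
[4] true AND false = false
[5.1] NOT false = true
[5.3] NOT false = true
[5] true AND false AND true = false
[6.2] NOT false = true
[6.3] NOT true = false
[6] true AND true AND false = false
[7.2] NOT true = false
[7] true AND false = false
[8] false AND false AND true = false
[root] false OR false OR false OR false OR false OR false OR false OR false = false
Overall: false → declined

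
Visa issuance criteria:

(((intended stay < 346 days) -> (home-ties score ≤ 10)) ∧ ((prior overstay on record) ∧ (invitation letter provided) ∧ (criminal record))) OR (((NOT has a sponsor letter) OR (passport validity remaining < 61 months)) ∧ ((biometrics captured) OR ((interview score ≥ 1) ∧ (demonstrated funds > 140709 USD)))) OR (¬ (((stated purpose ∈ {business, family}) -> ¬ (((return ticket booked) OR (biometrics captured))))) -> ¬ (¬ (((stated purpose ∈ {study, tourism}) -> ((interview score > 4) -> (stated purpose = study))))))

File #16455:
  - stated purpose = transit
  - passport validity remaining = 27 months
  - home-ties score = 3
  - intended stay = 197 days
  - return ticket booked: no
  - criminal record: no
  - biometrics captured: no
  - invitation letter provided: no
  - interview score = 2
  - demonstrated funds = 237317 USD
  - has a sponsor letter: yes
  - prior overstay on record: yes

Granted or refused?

Atomic conditions:
  intended stay < 346 days: 197 < 346 is true
  home-ties score ≤ 10: 3 ≤ 10 is true
  prior overstay on record: yes → true
  invitation letter provided: no → false
  criminal record: no → false
  NOT has a sponsor letter: yes → false
  passport validity remaining < 61 months: 27 < 61 is true
  biometrics captured: no → false
  interview score ≥ 1: 2 ≥ 1 is true
  demonstrated funds > 140709 USD: 237317 > 140709 is true
  stated purpose ∈ {business, family}: transit is not in the set → false
  return ticket booked: no → false
  stated purpose ∈ {study, tourism}: transit is not in the set → false
  interview score > 4: 2 > 4 is false
  stated purpose = study: transit == study is false
Combine:
[1.1] true → true = true
[1.2] true AND false AND false = false
[1] true AND false = false
[2.1] false OR true = true
[2.2.2] true AND true = true
[2.2] false OR true = true
[2] true AND true = true
[3.1.1.2.1] false OR false = false
[3.1.1.2] NOT false = true
[3.1.1] false → true (antecedent false ⇒ implication holds) = true
[3.1] NOT true = false
[3.2.1.1.2] false → false (antecedent false ⇒ implication holds) = true
[3.2.1.1] false → true (antecedent false ⇒ implication holds) = true
[3.2.1] NOT true = false
[3.2] NOT false = true
[3] false → true (antecedent false ⇒ implication holds) = true
[root] false OR true OR true = true
Overall: true → granted

Granted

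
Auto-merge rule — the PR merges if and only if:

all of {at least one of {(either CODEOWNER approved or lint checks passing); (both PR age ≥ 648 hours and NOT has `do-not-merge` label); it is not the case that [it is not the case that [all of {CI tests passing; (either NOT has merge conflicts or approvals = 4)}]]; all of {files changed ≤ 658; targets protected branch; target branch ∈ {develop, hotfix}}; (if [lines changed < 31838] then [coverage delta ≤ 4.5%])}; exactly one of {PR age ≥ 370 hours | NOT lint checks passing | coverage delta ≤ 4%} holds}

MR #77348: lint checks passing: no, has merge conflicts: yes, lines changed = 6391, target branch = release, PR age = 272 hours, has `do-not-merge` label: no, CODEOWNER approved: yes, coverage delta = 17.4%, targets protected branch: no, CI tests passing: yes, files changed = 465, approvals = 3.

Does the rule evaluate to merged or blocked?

Merged

Atomic conditions:
  CODEOWNER approved: yes → true
  lint checks passing: no → false
  PR age ≥ 648 hours: 272 ≥ 648 is false
  NOT has `do-not-merge` label: no → true
  CI tests passing: yes → true
  NOT has merge conflicts: yes → false
  approvals = 4: 3 == 4 is false
  files changed ≤ 658: 465 ≤ 658 is true
  targets protected branch: no → false
  target branch ∈ {develop, hotfix}: release is not in the set → false
  lines changed < 31838: 6391 < 31838 is true
  coverage delta ≤ 4.5%: 17.4 ≤ 4.5 is false
  PR age ≥ 370 hours: 272 ≥ 370 is false
  NOT lint checks passing: no → true
  coverage delta ≤ 4%: 17.4 ≤ 4 is false
Combine:
[1.1] true OR false = true
[1.2] false AND true = false
[1.3.1.1.2] false OR false = false
[1.3.1.1] true AND false = false
[1.3.1] NOT false = true
[1.3] NOT true = false
[1.4] true AND false AND false = false
[1.5] true → false = false
[1] true OR false OR false OR false OR false = true
[2] exactly-one(false, true, false) = true
[root] true AND true = true
Overall: true → merged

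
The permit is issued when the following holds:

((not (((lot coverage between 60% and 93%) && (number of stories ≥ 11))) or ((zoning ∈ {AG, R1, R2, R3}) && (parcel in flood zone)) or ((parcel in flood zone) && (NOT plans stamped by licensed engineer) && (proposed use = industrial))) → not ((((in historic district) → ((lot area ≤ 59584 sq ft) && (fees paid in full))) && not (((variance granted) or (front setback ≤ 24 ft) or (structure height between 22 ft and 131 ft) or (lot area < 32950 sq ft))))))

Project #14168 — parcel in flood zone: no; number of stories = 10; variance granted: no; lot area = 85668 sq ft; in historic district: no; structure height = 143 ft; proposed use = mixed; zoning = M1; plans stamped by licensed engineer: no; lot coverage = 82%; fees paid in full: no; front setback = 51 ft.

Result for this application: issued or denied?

Atomic conditions:
  lot coverage between 60% and 93%: 82 in [60, 93] is true
  number of stories ≥ 11: 10 ≥ 11 is false
  zoning ∈ {AG, R1, R2, R3}: M1 is not in the set → false
  parcel in flood zone: no → false
  NOT plans stamped by licensed engineer: no → true
  proposed use = industrial: mixed == industrial is false
  in historic district: no → false
  lot area ≤ 59584 sq ft: 85668 ≤ 59584 is false
  fees paid in full: no → false
  variance granted: no → false
  front setback ≤ 24 ft: 51 ≤ 24 is false
  structure height between 22 ft and 131 ft: 143 in [22, 131] is false
  lot area < 32950 sq ft: 85668 < 32950 is false
Combine:
[1.1.1] true AND false = false
[1.1] NOT false = true
[1.2] false AND false = false
[1.3] false AND true AND false = false
[1] true OR false OR false = true
[2.1.1.2] false AND false = false
[2.1.1] false → false (antecedent false ⇒ implication holds) = true
[2.1.2.1] false OR false OR false OR false = false
[2.1.2] NOT false = true
[2.1] true AND true = true
[2] NOT true = false
[root] true → false = false
Overall: false → denied

Denied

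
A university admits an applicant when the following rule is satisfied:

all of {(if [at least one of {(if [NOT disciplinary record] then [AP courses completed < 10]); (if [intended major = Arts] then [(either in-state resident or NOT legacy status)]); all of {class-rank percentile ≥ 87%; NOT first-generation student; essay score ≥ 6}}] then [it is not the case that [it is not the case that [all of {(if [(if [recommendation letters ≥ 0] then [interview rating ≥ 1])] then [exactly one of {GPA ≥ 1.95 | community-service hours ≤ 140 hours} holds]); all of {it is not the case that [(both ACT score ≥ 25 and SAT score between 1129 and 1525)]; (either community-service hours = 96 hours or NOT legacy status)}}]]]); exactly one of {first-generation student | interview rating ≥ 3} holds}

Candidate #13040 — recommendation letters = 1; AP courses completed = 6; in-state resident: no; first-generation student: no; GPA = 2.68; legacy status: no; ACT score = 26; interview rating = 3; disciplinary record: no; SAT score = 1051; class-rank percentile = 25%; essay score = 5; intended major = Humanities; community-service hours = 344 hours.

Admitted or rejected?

Atomic conditions:
  NOT disciplinary record: no → true
  AP courses completed < 10: 6 < 10 is true
  intended major = Arts: Humanities == Arts is false
  in-state resident: no → false
  NOT legacy status: no → true
  class-rank percentile ≥ 87%: 25 ≥ 87 is false
  NOT first-generation student: no → true
  essay score ≥ 6: 5 ≥ 6 is false
  recommendation letters ≥ 0: 1 ≥ 0 is true
  interview rating ≥ 1: 3 ≥ 1 is true
  GPA ≥ 1.95: 2.68 ≥ 1.95 is true
  community-service hours ≤ 140 hours: 344 ≤ 140 is false
  ACT score ≥ 25: 26 ≥ 25 is true
  SAT score between 1129 and 1525: 1051 in [1129, 1525] is false
  community-service hours = 96 hours: 344 == 96 is false
  first-generation student: no → false
  interview rating ≥ 3: 3 ≥ 3 is true
Combine:
[1.1.1] true → true = true
[1.1.2.2] false OR true = true
[1.1.2] false → true (antecedent false ⇒ implication holds) = true
[1.1.3] false AND true AND false = false
[1.1] true OR true OR false = true
[1.2.1.1.1.1] true → true = true
[1.2.1.1.1.2] exactly-one(true, false) = true
[1.2.1.1.1] true → true = true
[1.2.1.1.2.1.1] true AND false = false
[1.2.1.1.2.1] NOT false = true
[1.2.1.1.2.2] false OR true = true
[1.2.1.1.2] true AND true = true
[1.2.1.1] true AND true = true
[1.2.1] NOT true = false
[1.2] NOT false = true
[1] true → true = true
[2] exactly-one(false, true) = true
[root] true AND true = true
Overall: true → admitted

Admitted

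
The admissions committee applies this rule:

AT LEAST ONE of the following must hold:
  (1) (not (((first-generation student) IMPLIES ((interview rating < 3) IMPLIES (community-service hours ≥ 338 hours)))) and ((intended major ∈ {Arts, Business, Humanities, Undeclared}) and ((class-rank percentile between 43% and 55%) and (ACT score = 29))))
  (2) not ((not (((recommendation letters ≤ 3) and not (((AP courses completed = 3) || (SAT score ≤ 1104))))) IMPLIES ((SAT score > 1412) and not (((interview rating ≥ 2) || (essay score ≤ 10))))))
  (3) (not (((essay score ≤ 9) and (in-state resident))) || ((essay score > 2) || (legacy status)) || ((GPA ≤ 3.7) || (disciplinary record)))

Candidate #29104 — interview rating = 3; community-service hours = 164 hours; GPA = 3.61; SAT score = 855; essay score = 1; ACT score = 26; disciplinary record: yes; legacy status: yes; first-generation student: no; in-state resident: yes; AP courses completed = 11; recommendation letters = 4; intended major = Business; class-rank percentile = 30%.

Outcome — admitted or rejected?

Atomic conditions:
  first-generation student: no → false
  interview rating < 3: 3 < 3 is false
  community-service hours ≥ 338 hours: 164 ≥ 338 is false
  intended major ∈ {Arts, Business, Humanities, Undeclared}: Business is in the set → true
  class-rank percentile between 43% and 55%: 30 in [43, 55] is false
  ACT score = 29: 26 == 29 is false
  recommendation letters ≤ 3: 4 ≤ 3 is false
  AP courses completed = 3: 11 == 3 is false
  SAT score ≤ 1104: 855 ≤ 1104 is true
  SAT score > 1412: 855 > 1412 is false
  interview rating ≥ 2: 3 ≥ 2 is true
  essay score ≤ 10: 1 ≤ 10 is true
  essay score ≤ 9: 1 ≤ 9 is true
  in-state resident: yes → true
  essay score > 2: 1 > 2 is false
  legacy status: yes → true
  GPA ≤ 3.7: 3.61 ≤ 3.7 is true
  disciplinary record: yes → true
Combine:
[1.1.1.2] false → false (antecedent false ⇒ implication holds) = true
[1.1.1] false → true (antecedent false ⇒ implication holds) = true
[1.1] NOT true = false
[1.2.2] false AND false = false
[1.2] true AND false = false
[1] false AND false = false
[2.1.1.1.2.1] false OR true = true
[2.1.1.1.2] NOT true = false
[2.1.1.1] false AND false = false
[2.1.1] NOT false = true
[2.1.2.2.1] true OR true = true
[2.1.2.2] NOT true = false
[2.1.2] false AND false = false
[2.1] true → false = false
[2] NOT false = true
[3.1.1] true AND true = true
[3.1] NOT true = false
[3.2] false OR true = true
[3.3] true OR true = true
[3] false OR true OR true = true
[root] false OR true OR true = true
Overall: true → admitted

Admitted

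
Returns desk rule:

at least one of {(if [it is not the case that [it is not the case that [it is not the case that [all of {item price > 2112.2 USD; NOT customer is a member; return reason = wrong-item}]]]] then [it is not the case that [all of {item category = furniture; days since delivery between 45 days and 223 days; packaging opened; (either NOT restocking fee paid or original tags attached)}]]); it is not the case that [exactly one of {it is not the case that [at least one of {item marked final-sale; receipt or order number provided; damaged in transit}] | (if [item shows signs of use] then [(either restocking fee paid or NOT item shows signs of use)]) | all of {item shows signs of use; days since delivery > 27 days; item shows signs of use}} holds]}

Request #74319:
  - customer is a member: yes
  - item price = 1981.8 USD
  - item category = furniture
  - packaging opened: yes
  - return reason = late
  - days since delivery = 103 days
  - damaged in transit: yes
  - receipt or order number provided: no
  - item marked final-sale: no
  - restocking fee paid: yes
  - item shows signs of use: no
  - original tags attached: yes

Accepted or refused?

Refused

Atomic conditions:
  item price > 2112.2 USD: 1981.8 > 2112.2 is false
  NOT customer is a member: yes → false
  return reason = wrong-item: late == wrong-item is false
  item category = furniture: furniture == furniture is true
  days since delivery between 45 days and 223 days: 103 in [45, 223] is true
  packaging opened: yes → true
  NOT restocking fee paid: yes → false
  original tags attached: yes → true
  item marked final-sale: no → false
  receipt or order number provided: no → false
  damaged in transit: yes → true
  item shows signs of use: no → false
  restocking fee paid: yes → true
  NOT item shows signs of use: no → true
  days since delivery > 27 days: 103 > 27 is true
Combine:
[1.1.1.1.1] false AND false AND false = false
[1.1.1.1] NOT false = true
[1.1.1] NOT true = false
[1.1] NOT false = true
[1.2.1.4] false OR true = true
[1.2.1] true AND true AND true AND true = true
[1.2] NOT true = false
[1] true → false = false
[2.1.1.1] false OR false OR true = true
[2.1.1] NOT true = false
[2.1.2.2] true OR true = true
[2.1.2] false → true (antecedent false ⇒ implication holds) = true
[2.1.3] false AND true AND false = false
[2.1] exactly-one(false, true, false) = true
[2] NOT true = false
[root] false OR false = false
Overall: false → refused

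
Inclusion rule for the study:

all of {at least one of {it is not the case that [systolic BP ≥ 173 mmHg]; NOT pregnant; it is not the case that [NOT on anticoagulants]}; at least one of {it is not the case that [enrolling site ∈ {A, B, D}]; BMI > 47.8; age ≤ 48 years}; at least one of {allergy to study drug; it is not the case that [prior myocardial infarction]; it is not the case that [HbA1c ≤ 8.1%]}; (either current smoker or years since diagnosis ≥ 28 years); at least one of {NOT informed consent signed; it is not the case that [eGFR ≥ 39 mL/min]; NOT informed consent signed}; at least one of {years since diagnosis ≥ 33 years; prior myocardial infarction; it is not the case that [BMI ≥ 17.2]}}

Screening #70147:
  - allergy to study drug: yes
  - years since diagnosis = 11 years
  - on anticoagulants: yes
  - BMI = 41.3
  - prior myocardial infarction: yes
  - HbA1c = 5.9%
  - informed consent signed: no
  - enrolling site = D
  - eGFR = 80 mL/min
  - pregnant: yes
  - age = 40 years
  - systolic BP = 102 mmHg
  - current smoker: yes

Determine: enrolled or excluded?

Enrolled

Atomic conditions:
  systolic BP ≥ 173 mmHg: 102 ≥ 173 is false
  NOT pregnant: yes → false
  NOT on anticoagulants: yes → false
  enrolling site ∈ {A, B, D}: D is in the set → true
  BMI > 47.8: 41.3 > 47.8 is false
  age ≤ 48 years: 40 ≤ 48 is true
  allergy to study drug: yes → true
  prior myocardial infarction: yes → true
  HbA1c ≤ 8.1%: 5.9 ≤ 8.1 is true
  current smoker: yes → true
  years since diagnosis ≥ 28 years: 11 ≥ 28 is false
  NOT informed consent signed: no → true
  eGFR ≥ 39 mL/min: 80 ≥ 39 is true
  years since diagnosis ≥ 33 years: 11 ≥ 33 is false
  BMI ≥ 17.2: 41.3 ≥ 17.2 is true
Combine:
[1.1] NOT false = true
[1.3] NOT false = true
[1] true OR false OR true = true
[2.1] NOT true = false
[2] false OR false OR true = true
[3.2] NOT true = false
[3.3] NOT true = false
[3] true OR false OR false = true
[4] true OR false = true
[5.2] NOT true = false
[5] true OR false OR true = true
[6.3] NOT true = false
[6] false OR true OR false = true
[root] true AND true AND true AND true AND true AND true = true
Overall: true → enrolled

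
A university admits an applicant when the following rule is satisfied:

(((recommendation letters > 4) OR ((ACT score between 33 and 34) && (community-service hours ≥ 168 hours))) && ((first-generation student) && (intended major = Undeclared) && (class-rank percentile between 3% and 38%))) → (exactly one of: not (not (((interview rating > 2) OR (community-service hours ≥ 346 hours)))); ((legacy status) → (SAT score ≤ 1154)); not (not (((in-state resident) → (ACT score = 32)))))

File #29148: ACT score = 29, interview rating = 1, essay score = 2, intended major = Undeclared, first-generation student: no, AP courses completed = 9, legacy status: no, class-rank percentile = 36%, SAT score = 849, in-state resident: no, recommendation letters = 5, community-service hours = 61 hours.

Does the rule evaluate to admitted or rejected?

Admitted

Atomic conditions:
  recommendation letters > 4: 5 > 4 is true
  ACT score between 33 and 34: 29 in [33, 34] is false
  community-service hours ≥ 168 hours: 61 ≥ 168 is false
  first-generation student: no → false
  intended major = Undeclared: Undeclared == Undeclared is true
  class-rank percentile between 3% and 38%: 36 in [3, 38] is true
  interview rating > 2: 1 > 2 is false
  community-service hours ≥ 346 hours: 61 ≥ 346 is false
  legacy status: no → false
  SAT score ≤ 1154: 849 ≤ 1154 is true
  in-state resident: no → false
  ACT score = 32: 29 == 32 is false
Combine:
[1.1.2] false AND false = false
[1.1] true OR false = true
[1.2] false AND true AND true = false
[1] true AND false = false
[2.1.1.1] false OR false = false
[2.1.1] NOT false = true
[2.1] NOT true = false
[2.2] false → true (antecedent false ⇒ implication holds) = true
[2.3.1.1] false → false (antecedent false ⇒ implication holds) = true
[2.3.1] NOT true = false
[2.3] NOT false = true
[2] exactly-one(false, true, true) = false
[root] false → false (antecedent false ⇒ implication holds) = true
Overall: true → admitted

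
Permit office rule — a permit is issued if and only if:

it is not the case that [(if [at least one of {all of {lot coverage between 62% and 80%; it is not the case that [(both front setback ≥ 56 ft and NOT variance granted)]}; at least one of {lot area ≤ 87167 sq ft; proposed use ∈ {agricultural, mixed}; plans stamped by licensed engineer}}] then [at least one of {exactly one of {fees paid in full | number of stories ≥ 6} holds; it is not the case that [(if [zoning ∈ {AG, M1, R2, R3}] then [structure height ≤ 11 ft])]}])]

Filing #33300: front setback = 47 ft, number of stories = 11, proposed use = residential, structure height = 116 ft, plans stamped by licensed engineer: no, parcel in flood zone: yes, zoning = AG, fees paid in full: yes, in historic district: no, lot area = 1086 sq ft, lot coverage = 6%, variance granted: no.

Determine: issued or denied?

Denied

Atomic conditions:
  lot coverage between 62% and 80%: 6 in [62, 80] is false
  front setback ≥ 56 ft: 47 ≥ 56 is false
  NOT variance granted: no → true
  lot area ≤ 87167 sq ft: 1086 ≤ 87167 is true
  proposed use ∈ {agricultural, mixed}: residential is not in the set → false
  plans stamped by licensed engineer: no → false
  fees paid in full: yes → true
  number of stories ≥ 6: 11 ≥ 6 is true
  zoning ∈ {AG, M1, R2, R3}: AG is in the set → true
  structure height ≤ 11 ft: 116 ≤ 11 is false
Combine:
[1.1.1.2.1] false AND true = false
[1.1.1.2] NOT false = true
[1.1.1] false AND true = false
[1.1.2] true OR false OR false = true
[1.1] false OR true = true
[1.2.1] exactly-one(true, true) = false
[1.2.2.1] true → false = false
[1.2.2] NOT false = true
[1.2] false OR true = true
[1] true → true = true
[root] NOT true = false
Overall: false → denied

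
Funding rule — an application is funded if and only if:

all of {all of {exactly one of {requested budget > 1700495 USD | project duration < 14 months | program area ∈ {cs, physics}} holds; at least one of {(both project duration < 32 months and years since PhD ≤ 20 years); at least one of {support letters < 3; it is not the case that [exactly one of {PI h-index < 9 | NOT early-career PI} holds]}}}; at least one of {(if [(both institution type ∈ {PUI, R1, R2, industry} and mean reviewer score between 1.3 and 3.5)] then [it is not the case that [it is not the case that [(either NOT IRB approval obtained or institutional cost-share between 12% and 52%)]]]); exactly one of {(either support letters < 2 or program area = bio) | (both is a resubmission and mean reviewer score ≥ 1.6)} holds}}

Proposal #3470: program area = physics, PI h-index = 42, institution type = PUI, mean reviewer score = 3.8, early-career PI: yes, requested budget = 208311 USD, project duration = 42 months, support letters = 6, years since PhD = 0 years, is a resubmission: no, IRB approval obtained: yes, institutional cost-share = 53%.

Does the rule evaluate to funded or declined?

Funded

Atomic conditions:
  requested budget > 1700495 USD: 208311 > 1700495 is false
  project duration < 14 months: 42 < 14 is false
  program area ∈ {cs, physics}: physics is in the set → true
  project duration < 32 months: 42 < 32 is false
  years since PhD ≤ 20 years: 0 ≤ 20 is true
  support letters < 3: 6 < 3 is false
  PI h-index < 9: 42 < 9 is false
  NOT early-career PI: yes → false
  institution type ∈ {PUI, R1, R2, industry}: PUI is in the set → true
  mean reviewer score between 1.3 and 3.5: 3.8 in [1.3, 3.5] is false
  NOT IRB approval obtained: yes → false
  institutional cost-share between 12% and 52%: 53 in [12, 52] is false
  support letters < 2: 6 < 2 is false
  program area = bio: physics == bio is false
  is a resubmission: no → false
  mean reviewer score ≥ 1.6: 3.8 ≥ 1.6 is true
Combine:
[1.1] exactly-one(false, false, true) = true
[1.2.1] false AND true = false
[1.2.2.2.1] exactly-one(false, false) = false
[1.2.2.2] NOT false = true
[1.2.2] false OR true = true
[1.2] false OR true = true
[1] true AND true = true
[2.1.1] true AND false = false
[2.1.2.1.1] false OR false = false
[2.1.2.1] NOT false = true
[2.1.2] NOT true = false
[2.1] false → false (antecedent false ⇒ implication holds) = true
[2.2.1] false OR false = false
[2.2.2] false AND true = false
[2.2] exactly-one(false, false) = false
[2] true OR false = true
[root] true AND true = true
Overall: true → funded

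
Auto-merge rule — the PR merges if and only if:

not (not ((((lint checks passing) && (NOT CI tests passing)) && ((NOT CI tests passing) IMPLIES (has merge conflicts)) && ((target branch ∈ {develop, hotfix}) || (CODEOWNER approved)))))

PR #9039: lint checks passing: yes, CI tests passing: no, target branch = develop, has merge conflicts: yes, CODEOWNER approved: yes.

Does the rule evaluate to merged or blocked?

Merged

Atomic conditions:
  lint checks passing: yes → true
  NOT CI tests passing: no → true
  has merge conflicts: yes → true
  target branch ∈ {develop, hotfix}: develop is in the set → true
  CODEOWNER approved: yes → true
Combine:
[1.1.1] true AND true = true
[1.1.2] true → true = true
[1.1.3] true OR true = true
[1.1] true AND true AND true = true
[1] NOT true = false
[root] NOT false = true
Overall: true → merged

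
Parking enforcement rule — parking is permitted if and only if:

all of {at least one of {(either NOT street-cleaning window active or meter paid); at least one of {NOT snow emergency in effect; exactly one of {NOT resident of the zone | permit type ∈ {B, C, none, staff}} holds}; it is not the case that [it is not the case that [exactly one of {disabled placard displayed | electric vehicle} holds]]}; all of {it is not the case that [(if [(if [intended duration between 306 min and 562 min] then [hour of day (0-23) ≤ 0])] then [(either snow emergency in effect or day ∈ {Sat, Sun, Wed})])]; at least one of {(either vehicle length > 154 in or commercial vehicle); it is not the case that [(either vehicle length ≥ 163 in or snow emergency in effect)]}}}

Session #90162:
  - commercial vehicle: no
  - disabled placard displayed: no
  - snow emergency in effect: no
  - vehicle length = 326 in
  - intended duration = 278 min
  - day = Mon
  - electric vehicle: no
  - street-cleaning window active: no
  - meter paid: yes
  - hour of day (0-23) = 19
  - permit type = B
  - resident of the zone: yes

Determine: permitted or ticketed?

Permitted

Atomic conditions:
  NOT street-cleaning window active: no → true
  meter paid: yes → true
  NOT snow emergency in effect: no → true
  NOT resident of the zone: yes → false
  permit type ∈ {B, C, none, staff}: B is in the set → true
  disabled placard displayed: no → false
  electric vehicle: no → false
  intended duration between 306 min and 562 min: 278 in [306, 562] is false
  hour of day (0-23) ≤ 0: 19 ≤ 0 is false
  snow emergency in effect: no → false
  day ∈ {Sat, Sun, Wed}: Mon is not in the set → false
  vehicle length > 154 in: 326 > 154 is true
  commercial vehicle: no → false
  vehicle length ≥ 163 in: 326 ≥ 163 is true
Combine:
[1.1] true OR true = true
[1.2.2] exactly-one(false, true) = true
[1.2] true OR true = true
[1.3.1.1] exactly-one(false, false) = false
[1.3.1] NOT false = true
[1.3] NOT true = false
[1] true OR true OR false = true
[2.1.1.1] false → false (antecedent false ⇒ implication holds) = true
[2.1.1.2] false OR false = false
[2.1.1] true → false = false
[2.1] NOT false = true
[2.2.1] true OR false = true
[2.2.2.1] true OR false = true
[2.2.2] NOT true = false
[2.2] true OR false = true
[2] true AND true = true
[root] true AND true = true
Overall: true → permitted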